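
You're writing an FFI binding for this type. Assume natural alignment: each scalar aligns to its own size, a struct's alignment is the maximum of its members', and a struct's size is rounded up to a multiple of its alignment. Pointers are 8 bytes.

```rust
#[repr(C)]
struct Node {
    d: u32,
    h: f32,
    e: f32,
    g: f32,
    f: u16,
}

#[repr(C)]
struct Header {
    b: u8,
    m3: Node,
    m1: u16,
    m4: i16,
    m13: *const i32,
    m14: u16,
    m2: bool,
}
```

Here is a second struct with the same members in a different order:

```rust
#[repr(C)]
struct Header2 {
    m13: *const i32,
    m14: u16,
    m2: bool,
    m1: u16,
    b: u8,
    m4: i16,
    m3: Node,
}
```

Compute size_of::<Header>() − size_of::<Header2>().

8

Node: 0..4  d  (4B, 4-aligned); 4..8  h  (4B, 4-aligned); 8..12  e  (4B, 4-aligned); 12..16  g  (4B, 4-aligned); 16..18  f  (2B, 2-aligned); 18..20  -- tail padding (2B); sizeof = 20, alignof = 4
0..1  b  (1B, 1-aligned)
1..4  -- padding (3B)
4..24  m3  (20B, 4-aligned)
24..26  m1  (2B, 2-aligned)
26..28  m4  (2B, 2-aligned)
28..32  -- padding (4B)
32..40  m13  (8B, 8-aligned)
40..42  m14  (2B, 2-aligned)
42..43  m2  (1B, 1-aligned)
43..48  -- tail padding (5B)
sizeof = 48, alignof = 8
— Header2 —
0..8  m13  (8B, 8-aligned)
8..10  m14  (2B, 2-aligned)
10..11  m2  (1B, 1-aligned)
11..12  -- padding (1B)
12..14  m1  (2B, 2-aligned)
14..15  b  (1B, 1-aligned)
15..16  -- padding (1B)
16..18  m4  (2B, 2-aligned)
18..20  -- padding (2B)
20..40  m3  (20B, 4-aligned)
sizeof = 40, alignof = 8
48 − 40 = 8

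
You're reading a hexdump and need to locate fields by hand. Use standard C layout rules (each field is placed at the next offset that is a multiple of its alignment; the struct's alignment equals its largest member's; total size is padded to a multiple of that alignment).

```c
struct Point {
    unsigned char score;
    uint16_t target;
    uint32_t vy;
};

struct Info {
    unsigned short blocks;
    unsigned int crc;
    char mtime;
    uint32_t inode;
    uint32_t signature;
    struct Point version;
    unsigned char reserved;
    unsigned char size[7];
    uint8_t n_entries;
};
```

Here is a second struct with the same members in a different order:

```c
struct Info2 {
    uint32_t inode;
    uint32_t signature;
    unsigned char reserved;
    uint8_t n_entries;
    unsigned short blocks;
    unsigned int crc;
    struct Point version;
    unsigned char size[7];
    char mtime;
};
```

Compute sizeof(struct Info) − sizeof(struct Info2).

Point: @0: score [1B, align 1] → 1; +1 pad (align 2); @2: target [2B, align 2] → 4; @4: vy [4B, align 4] → 8; size 8, align 4
@0: blocks [2B, align 2] → 2
+2 pad (align 4)
@4: crc [4B, align 4] → 8
@8: mtime [1B, align 1] → 9
+3 pad (align 4)
@12: inode [4B, align 4] → 16
@16: signature [4B, align 4] → 20
@20: version [8B, align 4] → 28
@28: reserved [1B, align 1] → 29
@29: size [7B, align 1] → 36
@36: n_entries [1B, align 1] → 37
+3 tail pad (align 4)
size 40, align 4
— Info2 —
@0: inode [4B, align 4] → 4
@4: signature [4B, align 4] → 8
@8: reserved [1B, align 1] → 9
@9: n_entries [1B, align 1] → 10
@10: blocks [2B, align 2] → 12
@12: crc [4B, align 4] → 16
@16: version [8B, align 4] → 24
@24: size [7B, align 1] → 31
@31: mtime [1B, align 1] → 32
size 32, align 4
40 − 32 = 8

8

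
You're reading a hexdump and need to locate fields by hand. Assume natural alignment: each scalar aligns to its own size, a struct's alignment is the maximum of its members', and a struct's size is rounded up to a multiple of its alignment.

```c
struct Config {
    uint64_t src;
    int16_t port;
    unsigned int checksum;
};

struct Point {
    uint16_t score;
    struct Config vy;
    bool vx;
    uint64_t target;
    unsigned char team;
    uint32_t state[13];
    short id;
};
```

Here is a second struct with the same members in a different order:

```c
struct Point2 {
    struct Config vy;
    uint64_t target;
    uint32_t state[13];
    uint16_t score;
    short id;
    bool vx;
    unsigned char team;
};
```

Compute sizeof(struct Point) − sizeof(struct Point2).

Config: 0..8  src  (8B, 8-aligned); 8..10  port  (2B, 2-aligned); 10..12  -- padding (2B); 12..16  checksum  (4B, 4-aligned); sizeof = 16, alignof = 8
0..2  score  (2B, 2-aligned)
2..8  -- padding (6B)
8..24  vy  (16B, 8-aligned)
24..25  vx  (1B, 1-aligned)
25..32  -- padding (7B)
32..40  target  (8B, 8-aligned)
40..41  team  (1B, 1-aligned)
41..44  -- padding (3B)
44..96  state  (52B, 4-aligned)
96..98  id  (2B, 2-aligned)
98..104  -- tail padding (6B)
sizeof = 104, alignof = 8
— Point2 —
0..16  vy  (16B, 8-aligned)
16..24  target  (8B, 8-aligned)
24..76  state  (52B, 4-aligned)
76..78  score  (2B, 2-aligned)
78..80  id  (2B, 2-aligned)
80..81  vx  (1B, 1-aligned)
81..82  team  (1B, 1-aligned)
82..88  -- tail padding (6B)
sizeof = 88, alignof = 8
104 − 88 = 16

16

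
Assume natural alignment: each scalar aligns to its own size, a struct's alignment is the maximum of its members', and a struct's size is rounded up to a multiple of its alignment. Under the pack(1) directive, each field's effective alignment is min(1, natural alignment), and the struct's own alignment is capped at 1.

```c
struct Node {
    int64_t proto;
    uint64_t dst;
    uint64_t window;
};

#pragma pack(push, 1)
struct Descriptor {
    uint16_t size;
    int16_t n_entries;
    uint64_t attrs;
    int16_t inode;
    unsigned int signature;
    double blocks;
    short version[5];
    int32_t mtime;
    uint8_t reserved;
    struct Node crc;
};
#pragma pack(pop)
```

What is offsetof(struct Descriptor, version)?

26

Node: proto at 0 (size 8, align 8) → ends 8; dst at 8 (size 8, align 8) → ends 16; window at 16 (size 8, align 8) → ends 24; total 24 bytes, alignment 8
size at 0 (size 2, align 1) → ends 2
n_entries at 2 (size 2, align 1) → ends 4
attrs at 4 (size 8, align 1) → ends 12
inode at 12 (size 2, align 1) → ends 14
signature at 14 (size 4, align 1) → ends 18
blocks at 18 (size 8, align 1) → ends 26
version at 26 (size 10, align 1) → ends 36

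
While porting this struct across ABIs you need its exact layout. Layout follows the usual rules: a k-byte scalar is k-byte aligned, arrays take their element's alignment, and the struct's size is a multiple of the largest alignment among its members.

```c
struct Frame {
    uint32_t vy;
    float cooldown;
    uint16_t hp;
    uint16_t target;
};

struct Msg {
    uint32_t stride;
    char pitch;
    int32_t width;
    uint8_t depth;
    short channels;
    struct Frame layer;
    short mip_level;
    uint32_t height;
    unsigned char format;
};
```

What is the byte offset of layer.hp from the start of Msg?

Frame: vy at 0 (size 4, align 4) → ends 4; cooldown at 4 (size 4, align 4) → ends 8; hp at 8 (size 2, align 2) → ends 10; target at 10 (size 2, align 2) → ends 12; total 12 bytes, alignment 4
stride at 0 (size 4, align 4) → ends 4
pitch at 4 (size 1, align 1) → ends 5
pad 3 to align 4 for width
width at 8 (size 4, align 4) → ends 12
depth at 12 (size 1, align 1) → ends 13
pad 1 to align 2 for channels
channels at 14 (size 2, align 2) → ends 16
layer at 16 (size 12, align 4) → ends 28
within Frame: hp at 8
16 + 8 = 24

24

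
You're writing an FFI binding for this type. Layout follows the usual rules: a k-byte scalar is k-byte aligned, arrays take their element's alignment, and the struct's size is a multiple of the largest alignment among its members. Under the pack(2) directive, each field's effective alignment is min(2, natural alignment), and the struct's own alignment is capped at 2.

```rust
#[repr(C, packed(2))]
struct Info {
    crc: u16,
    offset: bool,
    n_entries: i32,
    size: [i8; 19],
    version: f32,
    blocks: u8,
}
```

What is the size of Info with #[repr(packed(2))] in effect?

34

@0: crc [2B, align 2] → 2
@2: offset [1B, align 1] → 3
+1 pad (align 2)
@4: n_entries [4B, align 2] → 8
@8: size [19B, align 1] → 27
+1 pad (align 2)
@28: version [4B, align 2] → 32
@32: blocks [1B, align 1] → 33
+1 tail pad (align 2)
size 34, align 2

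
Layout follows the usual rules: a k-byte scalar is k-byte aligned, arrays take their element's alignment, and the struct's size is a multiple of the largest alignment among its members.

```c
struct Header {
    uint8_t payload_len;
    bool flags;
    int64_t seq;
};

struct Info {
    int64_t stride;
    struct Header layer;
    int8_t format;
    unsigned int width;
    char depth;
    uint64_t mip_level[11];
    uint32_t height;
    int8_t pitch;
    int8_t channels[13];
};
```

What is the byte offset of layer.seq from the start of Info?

Header: @0: payload_len [1B, align 1] → 1; @1: flags [1B, align 1] → 2; +6 pad (align 8); @8: seq [8B, align 8] → 16; size 16, align 8
@0: stride [8B, align 8] → 8
@8: layer [16B, align 8] → 24
within Header: seq at 8
8 + 8 = 16

16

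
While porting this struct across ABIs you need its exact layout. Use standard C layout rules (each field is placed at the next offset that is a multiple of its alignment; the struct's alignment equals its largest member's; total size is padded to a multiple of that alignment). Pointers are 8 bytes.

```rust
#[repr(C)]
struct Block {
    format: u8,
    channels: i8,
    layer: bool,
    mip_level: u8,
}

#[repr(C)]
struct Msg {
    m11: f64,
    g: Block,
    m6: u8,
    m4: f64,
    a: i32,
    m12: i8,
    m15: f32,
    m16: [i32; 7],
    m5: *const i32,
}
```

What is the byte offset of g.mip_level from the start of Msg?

Block: format at 0 (size 1, align 1) → ends 1; channels at 1 (size 1, align 1) → ends 2; layer at 2 (size 1, align 1) → ends 3; mip_level at 3 (size 1, align 1) → ends 4; total 4 bytes, alignment 1
m11 at 0 (size 8, align 8) → ends 8
g at 8 (size 4, align 1) → ends 12
within Block: mip_level at 3
8 + 3 = 11

11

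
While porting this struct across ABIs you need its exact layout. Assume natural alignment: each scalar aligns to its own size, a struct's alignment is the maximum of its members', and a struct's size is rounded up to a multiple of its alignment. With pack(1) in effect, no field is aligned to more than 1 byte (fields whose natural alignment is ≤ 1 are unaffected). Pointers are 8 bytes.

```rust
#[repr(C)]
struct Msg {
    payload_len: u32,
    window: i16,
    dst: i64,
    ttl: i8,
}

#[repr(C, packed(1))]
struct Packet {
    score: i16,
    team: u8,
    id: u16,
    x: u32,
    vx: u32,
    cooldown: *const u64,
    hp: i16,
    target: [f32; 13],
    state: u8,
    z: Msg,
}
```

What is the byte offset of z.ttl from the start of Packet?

92

Msg: 0..4  payload_len  (4B, 4-aligned); 4..6  window  (2B, 2-aligned); 6..8  -- padding (2B); 8..16  dst  (8B, 8-aligned); 16..17  ttl  (1B, 1-aligned); 17..24  -- tail padding (7B); sizeof = 24, alignof = 8
0..2  score  (2B, 1-aligned)
2..3  team  (1B, 1-aligned)
3..5  id  (2B, 1-aligned)
5..9  x  (4B, 1-aligned)
9..13  vx  (4B, 1-aligned)
13..21  cooldown  (8B, 1-aligned)
21..23  hp  (2B, 1-aligned)
23..75  target  (52B, 1-aligned)
75..76  state  (1B, 1-aligned)
76..100  z  (24B, 1-aligned)
within Msg: ttl at 16
76 + 16 = 92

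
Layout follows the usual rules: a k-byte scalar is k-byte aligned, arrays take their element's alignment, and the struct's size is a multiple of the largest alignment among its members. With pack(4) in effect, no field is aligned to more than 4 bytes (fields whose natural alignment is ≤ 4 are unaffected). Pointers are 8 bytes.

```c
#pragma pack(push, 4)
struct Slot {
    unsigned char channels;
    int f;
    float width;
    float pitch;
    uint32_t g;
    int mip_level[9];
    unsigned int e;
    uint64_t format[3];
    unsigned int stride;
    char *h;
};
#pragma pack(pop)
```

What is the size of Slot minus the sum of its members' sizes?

0..1  channels  (1B, 1-aligned)
1..4  -- padding (3B)
4..8  f  (4B, 4-aligned)
8..12  width  (4B, 4-aligned)
12..16  pitch  (4B, 4-aligned)
16..20  g  (4B, 4-aligned)
20..56  mip_level  (36B, 4-aligned)
56..60  e  (4B, 4-aligned)
60..84  format  (24B, 4-aligned)
84..88  stride  (4B, 4-aligned)
88..96  h  (8B, 4-aligned)
sizeof = 96, alignof = 4
data bytes 93, size 96 → padding 3

3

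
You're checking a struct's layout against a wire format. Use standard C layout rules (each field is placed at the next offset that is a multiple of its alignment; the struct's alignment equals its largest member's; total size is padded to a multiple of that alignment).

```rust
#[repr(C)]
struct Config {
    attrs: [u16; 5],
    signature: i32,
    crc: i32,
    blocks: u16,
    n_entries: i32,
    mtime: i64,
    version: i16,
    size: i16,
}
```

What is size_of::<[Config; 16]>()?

768

0..10  attrs  (10B, 2-aligned)
10..12  -- padding (2B)
12..16  signature  (4B, 4-aligned)
16..20  crc  (4B, 4-aligned)
20..22  blocks  (2B, 2-aligned)
22..24  -- padding (2B)
24..28  n_entries  (4B, 4-aligned)
28..32  -- padding (4B)
32..40  mtime  (8B, 8-aligned)
40..42  version  (2B, 2-aligned)
42..44  size  (2B, 2-aligned)
44..48  -- tail padding (4B)
sizeof = 48, alignof = 8
array of 16: 16 × 48 = 768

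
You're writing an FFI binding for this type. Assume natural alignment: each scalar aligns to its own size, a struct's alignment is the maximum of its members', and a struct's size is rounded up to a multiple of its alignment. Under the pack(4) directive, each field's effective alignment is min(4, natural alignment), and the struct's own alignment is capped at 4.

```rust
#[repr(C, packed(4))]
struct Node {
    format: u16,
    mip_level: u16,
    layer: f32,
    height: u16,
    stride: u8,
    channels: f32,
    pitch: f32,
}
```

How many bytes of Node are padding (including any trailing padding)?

format at 0 (size 2, align 2) → ends 2
mip_level at 2 (size 2, align 2) → ends 4
layer at 4 (size 4, align 4) → ends 8
height at 8 (size 2, align 2) → ends 10
stride at 10 (size 1, align 1) → ends 11
pad 1 to align 4 for channels
channels at 12 (size 4, align 4) → ends 16
pitch at 16 (size 4, align 4) → ends 20
total 20 bytes, alignment 4
data bytes 19, size 20 → padding 1

1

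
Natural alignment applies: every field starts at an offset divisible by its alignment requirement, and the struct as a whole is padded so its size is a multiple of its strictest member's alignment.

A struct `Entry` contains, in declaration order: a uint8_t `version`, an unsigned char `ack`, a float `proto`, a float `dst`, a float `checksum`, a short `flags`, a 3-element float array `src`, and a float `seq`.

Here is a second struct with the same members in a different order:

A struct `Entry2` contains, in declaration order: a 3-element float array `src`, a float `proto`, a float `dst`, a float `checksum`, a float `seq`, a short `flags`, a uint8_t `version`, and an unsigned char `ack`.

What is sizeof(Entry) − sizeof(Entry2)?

4

0..1  version  (1B, 1-aligned)
1..2  ack  (1B, 1-aligned)
2..4  -- padding (2B)
4..8  proto  (4B, 4-aligned)
8..12  dst  (4B, 4-aligned)
12..16  checksum  (4B, 4-aligned)
16..18  flags  (2B, 2-aligned)
18..20  -- padding (2B)
20..32  src  (12B, 4-aligned)
32..36  seq  (4B, 4-aligned)
sizeof = 36, alignof = 4
— Entry2 —
0..12  src  (12B, 4-aligned)
12..16  proto  (4B, 4-aligned)
16..20  dst  (4B, 4-aligned)
20..24  checksum  (4B, 4-aligned)
24..28  seq  (4B, 4-aligned)
28..30  flags  (2B, 2-aligned)
30..31  version  (1B, 1-aligned)
31..32  ack  (1B, 1-aligned)
sizeof = 32, alignof = 4
36 − 32 = 4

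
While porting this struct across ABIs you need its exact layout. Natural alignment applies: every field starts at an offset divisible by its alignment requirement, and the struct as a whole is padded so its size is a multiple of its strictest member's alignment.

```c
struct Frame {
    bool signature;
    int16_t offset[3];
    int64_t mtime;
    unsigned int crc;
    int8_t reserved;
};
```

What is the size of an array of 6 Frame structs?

144

0..1  signature  (1B, 1-aligned)
1..2  -- padding (1B)
2..8  offset  (6B, 2-aligned)
8..16  mtime  (8B, 8-aligned)
16..20  crc  (4B, 4-aligned)
20..21  reserved  (1B, 1-aligned)
21..24  -- tail padding (3B)
sizeof = 24, alignof = 8
array of 6: 6 × 24 = 144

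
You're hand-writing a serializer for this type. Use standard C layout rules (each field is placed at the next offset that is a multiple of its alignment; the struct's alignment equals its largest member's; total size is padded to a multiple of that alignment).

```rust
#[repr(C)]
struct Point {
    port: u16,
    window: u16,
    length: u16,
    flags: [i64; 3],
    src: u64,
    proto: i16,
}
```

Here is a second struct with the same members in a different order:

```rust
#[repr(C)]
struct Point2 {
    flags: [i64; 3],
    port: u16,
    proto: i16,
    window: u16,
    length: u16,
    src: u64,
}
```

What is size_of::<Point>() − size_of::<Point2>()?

8

port at 0 (size 2, align 2) → ends 2
window at 2 (size 2, align 2) → ends 4
length at 4 (size 2, align 2) → ends 6
pad 2 to align 8 for flags
flags at 8 (size 24, align 8) → ends 32
src at 32 (size 8, align 8) → ends 40
proto at 40 (size 2, align 2) → ends 42
tail pad 6 to reach multiple of 8
total 48 bytes, alignment 8
— Point2 —
flags at 0 (size 24, align 8) → ends 24
port at 24 (size 2, align 2) → ends 26
proto at 26 (size 2, align 2) → ends 28
window at 28 (size 2, align 2) → ends 30
length at 30 (size 2, align 2) → ends 32
src at 32 (size 8, align 8) → ends 40
total 40 bytes, alignment 8
48 − 40 = 8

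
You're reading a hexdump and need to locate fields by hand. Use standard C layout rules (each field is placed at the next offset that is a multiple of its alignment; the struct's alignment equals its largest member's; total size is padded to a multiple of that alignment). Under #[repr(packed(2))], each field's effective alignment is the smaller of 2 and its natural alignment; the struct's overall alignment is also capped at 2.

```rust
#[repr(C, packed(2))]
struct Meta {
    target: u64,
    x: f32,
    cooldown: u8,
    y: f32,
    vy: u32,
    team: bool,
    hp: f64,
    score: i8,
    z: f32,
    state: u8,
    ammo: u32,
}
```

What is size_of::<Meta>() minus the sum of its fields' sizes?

4

target at 0 (size 8, align 2) → ends 8
x at 8 (size 4, align 2) → ends 12
cooldown at 12 (size 1, align 1) → ends 13
pad 1 to align 2 for y
y at 14 (size 4, align 2) → ends 18
vy at 18 (size 4, align 2) → ends 22
team at 22 (size 1, align 1) → ends 23
pad 1 to align 2 for hp
hp at 24 (size 8, align 2) → ends 32
score at 32 (size 1, align 1) → ends 33
pad 1 to align 2 for z
z at 34 (size 4, align 2) → ends 38
state at 38 (size 1, align 1) → ends 39
pad 1 to align 2 for ammo
ammo at 40 (size 4, align 2) → ends 44
total 44 bytes, alignment 2
data bytes 40, size 44 → padding 4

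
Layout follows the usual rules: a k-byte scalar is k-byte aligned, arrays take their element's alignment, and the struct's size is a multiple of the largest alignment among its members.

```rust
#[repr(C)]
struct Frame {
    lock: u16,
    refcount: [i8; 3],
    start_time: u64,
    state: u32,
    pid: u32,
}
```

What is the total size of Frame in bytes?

24 bytes

0..2  lock  (2B, 2-aligned)
2..5  refcount  (3B, 1-aligned)
5..8  -- padding (3B)
8..16  start_time  (8B, 8-aligned)
16..20  state  (4B, 4-aligned)
20..24  pid  (4B, 4-aligned)
sizeof = 24, alignof = 8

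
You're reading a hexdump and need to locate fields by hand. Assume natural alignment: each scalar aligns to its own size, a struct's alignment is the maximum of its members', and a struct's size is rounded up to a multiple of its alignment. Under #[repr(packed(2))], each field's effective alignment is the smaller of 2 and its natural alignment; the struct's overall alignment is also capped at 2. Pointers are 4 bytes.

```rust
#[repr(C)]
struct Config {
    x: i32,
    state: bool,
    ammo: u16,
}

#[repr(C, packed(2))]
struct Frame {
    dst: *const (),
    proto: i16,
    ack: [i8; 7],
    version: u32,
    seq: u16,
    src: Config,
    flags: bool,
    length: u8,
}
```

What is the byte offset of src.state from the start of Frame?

24

Config: x at 0 (size 4, align 4) → ends 4; state at 4 (size 1, align 1) → ends 5; pad 1 to align 2 for ammo; ammo at 6 (size 2, align 2) → ends 8; total 8 bytes, alignment 4
dst at 0 (size 4, align 2) → ends 4
proto at 4 (size 2, align 2) → ends 6
ack at 6 (size 7, align 1) → ends 13
pad 1 to align 2 for version
version at 14 (size 4, align 2) → ends 18
seq at 18 (size 2, align 2) → ends 20
src at 20 (size 8, align 2) → ends 28
within Config: state at 4
20 + 4 = 24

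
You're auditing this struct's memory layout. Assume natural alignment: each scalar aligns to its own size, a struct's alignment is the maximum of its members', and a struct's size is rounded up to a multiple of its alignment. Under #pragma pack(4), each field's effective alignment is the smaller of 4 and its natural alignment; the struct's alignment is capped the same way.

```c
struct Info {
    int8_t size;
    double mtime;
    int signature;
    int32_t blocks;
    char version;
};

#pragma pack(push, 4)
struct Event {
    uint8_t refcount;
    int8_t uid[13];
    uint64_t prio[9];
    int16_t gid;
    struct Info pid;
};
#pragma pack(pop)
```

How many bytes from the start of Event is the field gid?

Info: size at 0 (size 1, align 1) → ends 1; pad 7 to align 8 for mtime; mtime at 8 (size 8, align 8) → ends 16; signature at 16 (size 4, align 4) → ends 20; blocks at 20 (size 4, align 4) → ends 24; version at 24 (size 1, align 1) → ends 25; tail pad 7 to reach multiple of 8; total 32 bytes, alignment 8
refcount at 0 (size 1, align 1) → ends 1
uid at 1 (size 13, align 1) → ends 14
pad 2 to align 4 for prio
prio at 16 (size 72, align 4) → ends 88
gid at 88 (size 2, align 2) → ends 90

88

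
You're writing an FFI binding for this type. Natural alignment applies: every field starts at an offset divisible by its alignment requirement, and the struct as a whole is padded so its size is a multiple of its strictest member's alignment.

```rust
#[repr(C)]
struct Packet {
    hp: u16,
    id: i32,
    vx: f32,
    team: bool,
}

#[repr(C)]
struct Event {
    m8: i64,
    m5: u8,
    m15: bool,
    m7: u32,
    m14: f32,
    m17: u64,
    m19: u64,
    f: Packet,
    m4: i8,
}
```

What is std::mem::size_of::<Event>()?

Packet: 0..2  hp  (2B, 2-aligned); 2..4  -- padding (2B); 4..8  id  (4B, 4-aligned); 8..12  vx  (4B, 4-aligned); 12..13  team  (1B, 1-aligned); 13..16  -- tail padding (3B); sizeof = 16, alignof = 4
0..8  m8  (8B, 8-aligned)
8..9  m5  (1B, 1-aligned)
9..10  m15  (1B, 1-aligned)
10..12  -- padding (2B)
12..16  m7  (4B, 4-aligned)
16..20  m14  (4B, 4-aligned)
20..24  -- padding (4B)
24..32  m17  (8B, 8-aligned)
32..40  m19  (8B, 8-aligned)
40..56  f  (16B, 4-aligned)
56..57  m4  (1B, 1-aligned)
57..64  -- tail padding (7B)
sizeof = 64, alignof = 8

64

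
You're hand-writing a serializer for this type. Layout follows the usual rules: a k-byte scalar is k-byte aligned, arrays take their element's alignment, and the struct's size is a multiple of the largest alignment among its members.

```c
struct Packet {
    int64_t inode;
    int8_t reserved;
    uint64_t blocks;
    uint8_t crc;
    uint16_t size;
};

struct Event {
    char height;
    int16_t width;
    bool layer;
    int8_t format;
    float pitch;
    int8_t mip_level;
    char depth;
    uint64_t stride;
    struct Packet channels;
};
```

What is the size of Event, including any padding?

56 bytes

Packet: inode at 0 (size 8, align 8) → ends 8; reserved at 8 (size 1, align 1) → ends 9; pad 7 to align 8 for blocks; blocks at 16 (size 8, align 8) → ends 24; crc at 24 (size 1, align 1) → ends 25; pad 1 to align 2 for size; size at 26 (size 2, align 2) → ends 28; tail pad 4 to reach multiple of 8; total 32 bytes, alignment 8
height at 0 (size 1, align 1) → ends 1
pad 1 to align 2 for width
width at 2 (size 2, align 2) → ends 4
layer at 4 (size 1, align 1) → ends 5
format at 5 (size 1, align 1) → ends 6
pad 2 to align 4 for pitch
pitch at 8 (size 4, align 4) → ends 12
mip_level at 12 (size 1, align 1) → ends 13
depth at 13 (size 1, align 1) → ends 14
pad 2 to align 8 for stride
stride at 16 (size 8, align 8) → ends 24
channels at 24 (size 32, align 8) → ends 56
total 56 bytes, alignment 8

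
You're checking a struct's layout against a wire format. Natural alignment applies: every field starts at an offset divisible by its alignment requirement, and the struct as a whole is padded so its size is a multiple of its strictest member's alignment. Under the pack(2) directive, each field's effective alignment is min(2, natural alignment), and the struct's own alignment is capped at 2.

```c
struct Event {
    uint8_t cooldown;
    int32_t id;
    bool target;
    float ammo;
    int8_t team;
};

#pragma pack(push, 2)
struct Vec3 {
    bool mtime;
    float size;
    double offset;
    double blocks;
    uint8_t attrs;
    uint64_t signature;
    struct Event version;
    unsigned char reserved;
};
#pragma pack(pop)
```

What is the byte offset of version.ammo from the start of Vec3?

Event: 0..1  cooldown  (1B, 1-aligned); 1..4  -- padding (3B); 4..8  id  (4B, 4-aligned); 8..9  target  (1B, 1-aligned); 9..12  -- padding (3B); 12..16  ammo  (4B, 4-aligned); 16..17  team  (1B, 1-aligned); 17..20  -- tail padding (3B); sizeof = 20, alignof = 4
0..1  mtime  (1B, 1-aligned)
1..2  -- padding (1B)
2..6  size  (4B, 2-aligned)
6..14  offset  (8B, 2-aligned)
14..22  blocks  (8B, 2-aligned)
22..23  attrs  (1B, 1-aligned)
23..24  -- padding (1B)
24..32  signature  (8B, 2-aligned)
32..52  version  (20B, 2-aligned)
within Event: ammo at 12
32 + 12 = 44

44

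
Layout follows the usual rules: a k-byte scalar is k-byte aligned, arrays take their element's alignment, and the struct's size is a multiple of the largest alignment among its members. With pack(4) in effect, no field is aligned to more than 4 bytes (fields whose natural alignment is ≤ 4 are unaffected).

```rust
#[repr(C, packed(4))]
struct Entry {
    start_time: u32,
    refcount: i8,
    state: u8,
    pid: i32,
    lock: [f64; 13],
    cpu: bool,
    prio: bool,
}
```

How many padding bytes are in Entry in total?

@0: start_time [4B, align 4] → 4
@4: refcount [1B, align 1] → 5
@5: state [1B, align 1] → 6
+2 pad (align 4)
@8: pid [4B, align 4] → 12
@12: lock [104B, align 4] → 116
@116: cpu [1B, align 1] → 117
@117: prio [1B, align 1] → 118
+2 tail pad (align 4)
size 120, align 4
data bytes 116, size 120 → padding 4

4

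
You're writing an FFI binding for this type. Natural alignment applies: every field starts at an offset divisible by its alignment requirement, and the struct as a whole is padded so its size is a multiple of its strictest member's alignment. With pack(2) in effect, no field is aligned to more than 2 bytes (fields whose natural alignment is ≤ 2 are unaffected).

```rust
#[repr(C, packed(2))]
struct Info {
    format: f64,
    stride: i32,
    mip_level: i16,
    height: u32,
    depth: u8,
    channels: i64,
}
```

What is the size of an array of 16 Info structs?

@0: format [8B, align 2] → 8
@8: stride [4B, align 2] → 12
@12: mip_level [2B, align 2] → 14
@14: height [4B, align 2] → 18
@18: depth [1B, align 1] → 19
+1 pad (align 2)
@20: channels [8B, align 2] → 28
size 28, align 2
array of 16: 16 × 28 = 448

448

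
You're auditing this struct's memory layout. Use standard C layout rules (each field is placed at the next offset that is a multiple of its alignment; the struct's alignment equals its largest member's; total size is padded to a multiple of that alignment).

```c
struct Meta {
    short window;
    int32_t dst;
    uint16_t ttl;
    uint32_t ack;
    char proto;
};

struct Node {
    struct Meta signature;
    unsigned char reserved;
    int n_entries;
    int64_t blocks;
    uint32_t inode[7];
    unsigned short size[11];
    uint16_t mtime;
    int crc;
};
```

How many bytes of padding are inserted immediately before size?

Meta: @0: window [2B, align 2] → 2; +2 pad (align 4); @4: dst [4B, align 4] → 8; @8: ttl [2B, align 2] → 10; +2 pad (align 4); @12: ack [4B, align 4] → 16; @16: proto [1B, align 1] → 17; +3 tail pad (align 4); size 20, align 4
@0: signature [20B, align 4] → 20
@20: reserved [1B, align 1] → 21
+3 pad (align 4)
@24: n_entries [4B, align 4] → 28
+4 pad (align 8)
@32: blocks [8B, align 8] → 40
@40: inode [28B, align 4] → 68
@68: size [22B, align 2] → 90

0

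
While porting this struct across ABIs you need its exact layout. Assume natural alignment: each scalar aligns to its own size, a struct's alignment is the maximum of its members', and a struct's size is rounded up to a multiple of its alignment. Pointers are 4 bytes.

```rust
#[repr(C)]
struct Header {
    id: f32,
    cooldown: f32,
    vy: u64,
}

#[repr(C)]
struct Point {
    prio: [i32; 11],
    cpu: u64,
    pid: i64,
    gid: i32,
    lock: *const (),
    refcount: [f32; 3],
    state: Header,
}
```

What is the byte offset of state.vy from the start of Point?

Header: 0..4  id  (4B, 4-aligned); 4..8  cooldown  (4B, 4-aligned); 8..16  vy  (8B, 8-aligned); sizeof = 16, alignof = 8
0..44  prio  (44B, 4-aligned)
44..48  -- padding (4B)
48..56  cpu  (8B, 8-aligned)
56..64  pid  (8B, 8-aligned)
64..68  gid  (4B, 4-aligned)
68..72  lock  (4B, 4-aligned)
72..84  refcount  (12B, 4-aligned)
84..88  -- padding (4B)
88..104  state  (16B, 8-aligned)
within Header: vy at 8
88 + 8 = 96

96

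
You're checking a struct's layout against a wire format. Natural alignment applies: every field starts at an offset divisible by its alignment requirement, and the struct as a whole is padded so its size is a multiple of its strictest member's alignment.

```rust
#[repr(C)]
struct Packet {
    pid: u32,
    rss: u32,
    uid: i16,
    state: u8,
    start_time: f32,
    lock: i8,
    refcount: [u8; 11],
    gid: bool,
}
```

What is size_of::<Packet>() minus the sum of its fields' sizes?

4

pid at 0 (size 4, align 4) → ends 4
rss at 4 (size 4, align 4) → ends 8
uid at 8 (size 2, align 2) → ends 10
state at 10 (size 1, align 1) → ends 11
pad 1 to align 4 for start_time
start_time at 12 (size 4, align 4) → ends 16
lock at 16 (size 1, align 1) → ends 17
refcount at 17 (size 11, align 1) → ends 28
gid at 28 (size 1, align 1) → ends 29
tail pad 3 to reach multiple of 4
total 32 bytes, alignment 4
data bytes 28, size 32 → padding 4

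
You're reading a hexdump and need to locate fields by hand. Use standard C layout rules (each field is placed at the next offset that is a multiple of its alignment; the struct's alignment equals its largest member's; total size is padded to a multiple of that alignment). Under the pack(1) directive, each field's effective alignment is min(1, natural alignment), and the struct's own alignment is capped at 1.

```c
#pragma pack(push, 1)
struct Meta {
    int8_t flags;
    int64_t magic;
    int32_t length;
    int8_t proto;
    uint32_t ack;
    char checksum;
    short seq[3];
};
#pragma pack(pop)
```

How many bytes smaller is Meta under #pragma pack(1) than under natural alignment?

15

natural layout:
  flags at 0 (size 1, align 1) → ends 1
  pad 7 to align 8 for magic
  magic at 8 (size 8, align 8) → ends 16
  length at 16 (size 4, align 4) → ends 20
  proto at 20 (size 1, align 1) → ends 21
  pad 3 to align 4 for ack
  ack at 24 (size 4, align 4) → ends 28
  checksum at 28 (size 1, align 1) → ends 29
  pad 1 to align 2 for seq
  seq at 30 (size 6, align 2) → ends 36
  tail pad 4 to reach multiple of 8
  total 40 bytes, alignment 8
packed(1) layout:
  flags at 0 (size 1, align 1) → ends 1
  magic at 1 (size 8, align 1) → ends 9
  length at 9 (size 4, align 1) → ends 13
  proto at 13 (size 1, align 1) → ends 14
  ack at 14 (size 4, align 1) → ends 18
  checksum at 18 (size 1, align 1) → ends 19
  seq at 19 (size 6, align 1) → ends 25
  total 25 bytes, alignment 1
40 − 25 = 15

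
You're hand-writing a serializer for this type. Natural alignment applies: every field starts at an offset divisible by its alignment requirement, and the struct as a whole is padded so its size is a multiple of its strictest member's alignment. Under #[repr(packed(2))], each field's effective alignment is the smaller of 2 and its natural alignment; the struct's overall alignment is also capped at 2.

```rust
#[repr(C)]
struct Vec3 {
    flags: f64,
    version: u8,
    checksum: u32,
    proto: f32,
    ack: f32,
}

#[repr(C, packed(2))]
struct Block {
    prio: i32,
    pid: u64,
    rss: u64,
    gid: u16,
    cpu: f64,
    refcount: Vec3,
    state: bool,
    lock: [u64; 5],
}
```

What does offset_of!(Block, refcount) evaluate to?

30

Vec3: @0: flags [8B, align 8] → 8; @8: version [1B, align 1] → 9; +3 pad (align 4); @12: checksum [4B, align 4] → 16; @16: proto [4B, align 4] → 20; @20: ack [4B, align 4] → 24; size 24, align 8
@0: prio [4B, align 2] → 4
@4: pid [8B, align 2] → 12
@12: rss [8B, align 2] → 20
@20: gid [2B, align 2] → 22
@22: cpu [8B, align 2] → 30
@30: refcount [24B, align 2] → 54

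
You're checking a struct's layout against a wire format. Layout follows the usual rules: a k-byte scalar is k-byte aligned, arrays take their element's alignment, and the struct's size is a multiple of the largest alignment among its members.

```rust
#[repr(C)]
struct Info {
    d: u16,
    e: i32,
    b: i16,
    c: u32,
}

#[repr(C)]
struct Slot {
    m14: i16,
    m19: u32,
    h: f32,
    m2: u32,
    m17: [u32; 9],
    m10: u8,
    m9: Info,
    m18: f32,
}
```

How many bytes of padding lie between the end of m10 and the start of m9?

3

Info: @0: d [2B, align 2] → 2; +2 pad (align 4); @4: e [4B, align 4] → 8; @8: b [2B, align 2] → 10; +2 pad (align 4); @12: c [4B, align 4] → 16; size 16, align 4
@0: m14 [2B, align 2] → 2
+2 pad (align 4)
@4: m19 [4B, align 4] → 8
@8: h [4B, align 4] → 12
@12: m2 [4B, align 4] → 16
@16: m17 [36B, align 4] → 52
@52: m10 [1B, align 1] → 53
+3 pad (align 4)
@56: m9 [16B, align 4] → 72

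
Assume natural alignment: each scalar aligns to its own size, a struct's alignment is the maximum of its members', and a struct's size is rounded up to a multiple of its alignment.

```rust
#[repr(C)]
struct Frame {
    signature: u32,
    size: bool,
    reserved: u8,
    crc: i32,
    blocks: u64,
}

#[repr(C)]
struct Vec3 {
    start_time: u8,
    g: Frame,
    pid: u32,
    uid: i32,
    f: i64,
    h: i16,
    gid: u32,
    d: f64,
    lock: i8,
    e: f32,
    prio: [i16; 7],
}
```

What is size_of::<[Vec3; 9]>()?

Frame: @0: signature [4B, align 4] → 4; @4: size [1B, align 1] → 5; @5: reserved [1B, align 1] → 6; +2 pad (align 4); @8: crc [4B, align 4] → 12; +4 pad (align 8); @16: blocks [8B, align 8] → 24; size 24, align 8
@0: start_time [1B, align 1] → 1
+7 pad (align 8)
@8: g [24B, align 8] → 32
@32: pid [4B, align 4] → 36
@36: uid [4B, align 4] → 40
@40: f [8B, align 8] → 48
@48: h [2B, align 2] → 50
+2 pad (align 4)
@52: gid [4B, align 4] → 56
@56: d [8B, align 8] → 64
@64: lock [1B, align 1] → 65
+3 pad (align 4)
@68: e [4B, align 4] → 72
@72: prio [14B, align 2] → 86
+2 tail pad (align 8)
size 88, align 8
array of 9: 9 × 88 = 792

792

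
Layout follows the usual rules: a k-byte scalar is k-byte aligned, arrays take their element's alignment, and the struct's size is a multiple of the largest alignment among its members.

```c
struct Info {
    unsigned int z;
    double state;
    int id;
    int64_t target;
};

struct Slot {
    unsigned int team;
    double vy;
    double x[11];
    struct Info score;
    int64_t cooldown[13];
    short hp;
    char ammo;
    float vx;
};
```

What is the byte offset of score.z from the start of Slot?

104

Info: z at 0 (size 4, align 4) → ends 4; pad 4 to align 8 for state; state at 8 (size 8, align 8) → ends 16; id at 16 (size 4, align 4) → ends 20; pad 4 to align 8 for target; target at 24 (size 8, align 8) → ends 32; total 32 bytes, alignment 8
team at 0 (size 4, align 4) → ends 4
pad 4 to align 8 for vy
vy at 8 (size 8, align 8) → ends 16
x at 16 (size 88, align 8) → ends 104
score at 104 (size 32, align 8) → ends 136
within Info: z at 0
104 + 0 = 104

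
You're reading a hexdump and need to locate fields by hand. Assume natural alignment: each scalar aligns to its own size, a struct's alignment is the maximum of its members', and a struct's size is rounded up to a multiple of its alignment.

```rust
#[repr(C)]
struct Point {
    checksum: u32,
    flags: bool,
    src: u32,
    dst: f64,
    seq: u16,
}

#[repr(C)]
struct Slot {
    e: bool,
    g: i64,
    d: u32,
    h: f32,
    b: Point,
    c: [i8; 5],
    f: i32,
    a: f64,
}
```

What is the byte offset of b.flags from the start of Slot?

Point: @0: checksum [4B, align 4] → 4; @4: flags [1B, align 1] → 5; +3 pad (align 4); @8: src [4B, align 4] → 12; +4 pad (align 8); @16: dst [8B, align 8] → 24; @24: seq [2B, align 2] → 26; +6 tail pad (align 8); size 32, align 8
@0: e [1B, align 1] → 1
+7 pad (align 8)
@8: g [8B, align 8] → 16
@16: d [4B, align 4] → 20
@20: h [4B, align 4] → 24
@24: b [32B, align 8] → 56
within Point: flags at 4
24 + 4 = 28

28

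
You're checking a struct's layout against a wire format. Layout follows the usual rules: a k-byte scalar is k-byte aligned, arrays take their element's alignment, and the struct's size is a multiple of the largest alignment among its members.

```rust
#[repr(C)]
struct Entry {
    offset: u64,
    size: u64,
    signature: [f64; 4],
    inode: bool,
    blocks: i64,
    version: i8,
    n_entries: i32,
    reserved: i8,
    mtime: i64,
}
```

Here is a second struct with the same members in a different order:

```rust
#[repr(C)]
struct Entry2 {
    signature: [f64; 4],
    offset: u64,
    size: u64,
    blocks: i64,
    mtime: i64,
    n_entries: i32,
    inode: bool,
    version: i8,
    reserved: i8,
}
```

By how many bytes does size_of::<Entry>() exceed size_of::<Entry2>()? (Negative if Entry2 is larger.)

offset at 0 (size 8, align 8) → ends 8
size at 8 (size 8, align 8) → ends 16
signature at 16 (size 32, align 8) → ends 48
inode at 48 (size 1, align 1) → ends 49
pad 7 to align 8 for blocks
blocks at 56 (size 8, align 8) → ends 64
version at 64 (size 1, align 1) → ends 65
pad 3 to align 4 for n_entries
n_entries at 68 (size 4, align 4) → ends 72
reserved at 72 (size 1, align 1) → ends 73
pad 7 to align 8 for mtime
mtime at 80 (size 8, align 8) → ends 88
total 88 bytes, alignment 8
— Entry2 —
signature at 0 (size 32, align 8) → ends 32
offset at 32 (size 8, align 8) → ends 40
size at 40 (size 8, align 8) → ends 48
blocks at 48 (size 8, align 8) → ends 56
mtime at 56 (size 8, align 8) → ends 64
n_entries at 64 (size 4, align 4) → ends 68
inode at 68 (size 1, align 1) → ends 69
version at 69 (size 1, align 1) → ends 70
reserved at 70 (size 1, align 1) → ends 71
tail pad 1 to reach multiple of 8
total 72 bytes, alignment 8
88 − 72 = 16

16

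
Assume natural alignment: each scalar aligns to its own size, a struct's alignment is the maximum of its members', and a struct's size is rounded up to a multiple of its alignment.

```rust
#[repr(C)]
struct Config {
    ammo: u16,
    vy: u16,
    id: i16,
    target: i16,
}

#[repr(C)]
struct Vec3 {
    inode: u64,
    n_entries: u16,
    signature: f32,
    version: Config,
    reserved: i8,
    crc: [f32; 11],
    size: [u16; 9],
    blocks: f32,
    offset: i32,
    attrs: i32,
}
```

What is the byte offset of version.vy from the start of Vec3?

18

Config: @0: ammo [2B, align 2] → 2; @2: vy [2B, align 2] → 4; @4: id [2B, align 2] → 6; @6: target [2B, align 2] → 8; size 8, align 2
@0: inode [8B, align 8] → 8
@8: n_entries [2B, align 2] → 10
+2 pad (align 4)
@12: signature [4B, align 4] → 16
@16: version [8B, align 2] → 24
within Config: vy at 2
16 + 2 = 18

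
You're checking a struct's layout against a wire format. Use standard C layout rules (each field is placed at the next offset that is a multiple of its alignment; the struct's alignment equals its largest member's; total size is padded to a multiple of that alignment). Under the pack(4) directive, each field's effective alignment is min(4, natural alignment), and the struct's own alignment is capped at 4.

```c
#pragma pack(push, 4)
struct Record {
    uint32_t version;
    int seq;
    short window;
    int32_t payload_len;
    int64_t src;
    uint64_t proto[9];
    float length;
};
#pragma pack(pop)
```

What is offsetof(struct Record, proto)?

@0: version [4B, align 4] → 4
@4: seq [4B, align 4] → 8
@8: window [2B, align 2] → 10
+2 pad (align 4)
@12: payload_len [4B, align 4] → 16
@16: src [8B, align 4] → 24
@24: proto [72B, align 4] → 96

24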